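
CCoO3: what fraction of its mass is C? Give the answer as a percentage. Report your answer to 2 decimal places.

Molar mass = 1(12.01) + 1(58.93) + 3(16.00) = 118.940 g/mol
Mass of C per mole = 1 × 12.01 = 12.010 g
% C = 12.010 / 118.940 × 100 = 10.10%

10.10%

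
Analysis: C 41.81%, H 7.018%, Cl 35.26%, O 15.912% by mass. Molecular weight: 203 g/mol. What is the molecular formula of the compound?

Assume 100 g: 41.81 g C, 7.018 g H, 35.26 g Cl, 15.912 g O.
n(C) = 41.81/12.01 = 3.481, n(H) = 7.018/1.008 = 6.962, n(Cl) = 35.26/35.45 = 0.9946, n(O) = 15.912/16.00 = 0.9945
Ratios (÷ 0.9945): C 3.501, H 7.001, Cl 1.000, O 1.000
×2: C 7.00, H 14.00, Cl 2.00, O 2.00 → C7H14Cl2O2
Empirical-formula mass = 201.08 g/mol
n = 203 / 201.08 = 1.01 ≈ 1
Molecular formula = empirical formula = C7H14Cl2O2

C7H14Cl2O2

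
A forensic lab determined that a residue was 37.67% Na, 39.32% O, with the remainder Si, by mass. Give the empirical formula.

Na2O3Si

Assume 100 g: 37.67 g Na, 39.32 g O, 23.01 g Si.
Moles — Na: 37.67 / 22.99 = 1.639 mol; O: 39.32 / 16.00 = 2.458 mol; Si: 23.01 / 28.09 = 0.8192 mol
Smallest is Si at 0.8192 mol; normalising gives Na 2.000, O 3.000, Si 1.000
→ Na2O3Si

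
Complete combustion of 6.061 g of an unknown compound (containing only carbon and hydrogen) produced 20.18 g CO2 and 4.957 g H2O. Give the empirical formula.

mol C = 20.18 / 44.01 = 0.4585; mass C = 0.4585 × 12.01 = 5.507 g
mol H = 2 × (4.957 / 18.02) = 0.5502; mass H = 0.5502 × 1.008 = 0.5546 g
Divide by the smallest (0.4585 mol C): C 1.000, H 1.200
Multiply by 5: C 5.00, H 6.00 → C5H6

C5H6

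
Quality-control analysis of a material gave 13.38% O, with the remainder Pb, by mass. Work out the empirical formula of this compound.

O2Pb

Assume 100 g: 13.38 g O, 86.62 g Pb.
O: 13.38 g ÷ 16.00 g/mol = 0.8363 mol
Pb: 86.62 g ÷ 207.2 g/mol = 0.4181 mol
Divide by the smallest (0.4181 mol Pb): O 2.000, Pb 1.000
≈ 2:1 → O2Pb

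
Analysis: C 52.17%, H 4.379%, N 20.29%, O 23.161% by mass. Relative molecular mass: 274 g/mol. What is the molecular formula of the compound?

C12H12N4O4

Assume 100 g: 52.17 g C, 4.379 g H, 20.29 g N, 23.161 g O.
n(C) = 52.17/12.01 = 4.344, n(H) = 4.379/1.008 = 4.344, n(N) = 20.29/14.01 = 1.448, n(O) = 23.161/16.00 = 1.448
Smallest is O at 1.448 mol; normalising gives C 3.001, H 3.001, N 1.000, O 1.000
Ratio ≈ 3:3:1:1, so the empirical formula is C3H3NO
Empirical-formula mass = 69.06 g/mol
n = 274 / 69.06 = 3.97 ≈ 4
Molecular formula = (C3H3NO)×4 = C12H12N4O4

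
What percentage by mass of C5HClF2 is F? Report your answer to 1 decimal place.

Molar mass = 5(12.01) + 1(1.008) + 1(35.45) + 2(19.00) = 134.508 g/mol
Mass of F per mole = 2 × 19.00 = 38.000 g
% F = 38.000 / 134.508 × 100 = 28.3%

28.3%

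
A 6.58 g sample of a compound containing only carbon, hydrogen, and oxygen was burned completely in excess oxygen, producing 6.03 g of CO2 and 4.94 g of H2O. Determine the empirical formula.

mol C = 6.03 / 44.01 = 0.1370; mass C = 0.1370 × 12.01 = 1.646 g
mol H = 2 × (4.94 / 18.02) = 0.5483; mass H = 0.5483 × 1.008 = 0.5527 g
mass O = 6.58 − (2.198) = 4.382 g → mol O = 0.2739
Ratios (÷ 0.137): C 1.000, H 4.002, O 1.999
≈ 1:4:2 → CH4O2

CH4O2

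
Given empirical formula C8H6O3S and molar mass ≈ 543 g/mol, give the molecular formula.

Empirical-formula mass = 182.20 g/mol
n = 543 / 182.20 = 2.98 ≈ 3
Molecular formula = (C8H6O3S)3 = C24H18O9S3

C24H18O9S3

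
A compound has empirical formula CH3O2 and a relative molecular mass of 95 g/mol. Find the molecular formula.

C2H6O4

Empirical-formula mass = 47.03 g/mol
n = 95 / 47.03 = 2.02 ≈ 2
Molecular formula = (CH3O2)2 = C2H6O4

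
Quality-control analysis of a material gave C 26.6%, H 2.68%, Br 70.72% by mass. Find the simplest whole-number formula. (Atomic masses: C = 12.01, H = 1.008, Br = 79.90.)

Assume 100 g: 26.6 g C, 2.68 g H, 70.72 g Br.
C: 26.6 g ÷ 12.01 g/mol = 2.215 mol
H: 2.68 g ÷ 1.008 g/mol = 2.659 mol
Br: 70.72 g ÷ 79.90 g/mol = 0.8851 mol
Divide by the smallest (0.8851 mol Br): C 2.502, H 3.004, Br 1.000
Multiply by 2: C 5.00, H 6.01, Br 2.00 → C5H6Br2

C5H6Br2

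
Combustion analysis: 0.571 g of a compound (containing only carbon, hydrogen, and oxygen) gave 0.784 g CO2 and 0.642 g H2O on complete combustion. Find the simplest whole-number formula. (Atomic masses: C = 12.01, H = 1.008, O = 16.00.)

CH4O

mol C = 0.784 / 44.01 = 0.01781; mass C = 0.01781 × 12.01 = 0.2139 g
mol H = 2 × (0.642 / 18.02) = 0.07125; mass H = 0.07125 × 1.008 = 0.07182 g
mass O = 0.571 − (0.2858) = 0.2852 g → mol O = 0.01783
Ratios (÷ 0.01781): C 1.000, H 4.000, O 1.001
≈ 1:4:1 → CH4O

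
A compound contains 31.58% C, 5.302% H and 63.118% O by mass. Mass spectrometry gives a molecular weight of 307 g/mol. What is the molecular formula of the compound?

C8H16O12

Assume 100 g: 31.58 g C, 5.302 g H, 63.118 g O.
n(C) = 31.58/12.01 = 2.629, n(H) = 5.302/1.008 = 5.26, n(O) = 63.118/16.00 = 3.945
Smallest is C at 2.629 mol; normalising gives C 1.000, H 2.000, O 1.500
Multiply by 2: C 2.00, H 4.00, O 3.00 → C2H4O3
Empirical-formula mass = 76.05 g/mol
n = 307 / 76.05 = 4.04 ≈ 4
Molecular formula = (C2H4O3)×4 = C8H16O12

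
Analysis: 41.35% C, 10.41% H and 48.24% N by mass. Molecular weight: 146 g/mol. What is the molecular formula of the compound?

Assume 100 g: 41.35 g C, 10.41 g H, 48.24 g N.
Moles — C: 41.35 / 12.01 = 3.443 mol; H: 10.41 / 1.008 = 10.33 mol; N: 48.24 / 14.01 = 3.443 mol
Ratios (÷ 3.443): C 1.000, H 3.000, N 1.000
→ CH3N
Empirical-formula mass = 29.04 g/mol
n = 146 / 29.04 = 5.03 ≈ 5
Molecular formula = (CH3N)×5 = C5H15N5

C5H15N5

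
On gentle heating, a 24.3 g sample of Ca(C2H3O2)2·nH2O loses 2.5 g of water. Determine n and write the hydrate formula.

Ca(C2H3O2)2·H2O

Mass of anhydrous Ca(C2H3O2)2 = 24.3 − 2.5 = 21.8 g
mol H2O = 2.5 / 18.02 = 0.1387
Molar mass of Ca(C2H3O2)2 = 158.17 g/mol → mol Ca(C2H3O2)2 = 21.8 / 158.17 = 0.1378
n = 0.1387 / 0.1378 = 1.01 ≈ 1 → Ca(C2H3O2)2·H2O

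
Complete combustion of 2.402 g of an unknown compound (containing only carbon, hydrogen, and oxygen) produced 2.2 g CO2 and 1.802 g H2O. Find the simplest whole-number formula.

mol C = 2.2 / 44.01 = 0.04999; mass C = 0.04999 × 12.01 = 0.6004 g
mol H = 2 × (1.802 / 18.02) = 0.2000; mass H = 0.2000 × 1.008 = 0.2016 g
mass O = 2.402 − (0.8020) = 1.600 g → mol O = 0.1000
Divide by the smallest (0.04999 mol C): C 1.000, H 4.001, O 2.001
→ CH4O2

CH4O2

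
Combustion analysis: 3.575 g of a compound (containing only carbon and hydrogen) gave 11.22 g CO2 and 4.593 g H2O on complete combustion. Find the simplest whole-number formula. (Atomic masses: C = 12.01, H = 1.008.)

mol C = 11.22 / 44.01 = 0.2549; mass C = 0.2549 × 12.01 = 3.062 g
mol H = 2 × (4.593 / 18.02) = 0.5098; mass H = 0.5098 × 1.008 = 0.5138 g
Divide by the smallest (0.2549 mol C): C 1.000, H 2.000
≈ 1:2 → CH2

CH2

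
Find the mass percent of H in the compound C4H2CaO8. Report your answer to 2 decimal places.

0.92%

Molar mass = 4(12.01) + 2(1.008) + 1(40.08) + 8(16.00) = 218.136 g/mol
Mass of H per mole = 2 × 1.008 = 2.016 g
% H = 2.016 / 218.136 × 100 = 0.92%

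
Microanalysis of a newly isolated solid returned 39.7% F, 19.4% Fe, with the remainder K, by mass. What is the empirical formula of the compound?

F6FeK3

Assume 100 g: 39.7 g F, 19.4 g Fe, 40.9 g K.
Moles — F: 39.7 / 19.00 = 2.089 mol; Fe: 19.4 / 55.85 = 0.3474 mol; K: 40.9 / 39.10 = 1.046 mol
Smallest is Fe at 0.3474 mol; normalising gives F 6.015, Fe 1.000, K 3.011
≈ 6:1:3 → F6FeK3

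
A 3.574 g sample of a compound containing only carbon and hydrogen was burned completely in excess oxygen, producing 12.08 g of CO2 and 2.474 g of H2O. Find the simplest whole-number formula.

mol C = 12.08 / 44.01 = 0.2745; mass C = 0.2745 × 12.01 = 3.297 g
mol H = 2 × (2.474 / 18.02) = 0.2746; mass H = 0.2746 × 1.008 = 0.2768 g
Ratios (÷ 0.2745): C 1.000, H 1.000
Ratio ≈ 1:1, so the empirical formula is CH

CH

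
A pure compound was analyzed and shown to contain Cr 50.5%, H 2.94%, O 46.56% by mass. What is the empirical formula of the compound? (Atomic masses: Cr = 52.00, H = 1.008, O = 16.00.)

CrH3O3

Assume 100 g: 50.5 g Cr, 2.94 g H, 46.56 g O.
n(Cr) = 50.5/52.00 = 0.9712, n(H) = 2.94/1.008 = 2.917, n(O) = 46.56/16.00 = 2.91
Divide by the smallest (0.9712 mol Cr): Cr 1.000, H 3.003, O 2.996
≈ 1:3:3 → CrH3O3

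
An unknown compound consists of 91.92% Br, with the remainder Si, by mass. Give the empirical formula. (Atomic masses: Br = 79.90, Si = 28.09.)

Br4Si

Assume 100 g: 91.92 g Br, 8.08 g Si.
Moles — Br: 91.92 / 79.90 = 1.15 mol; Si: 8.08 / 28.09 = 0.2876 mol
Smallest is Si at 0.2876 mol; normalising gives Br 3.999, Si 1.000
Ratio ≈ 4:1, so the empirical formula is Br4Si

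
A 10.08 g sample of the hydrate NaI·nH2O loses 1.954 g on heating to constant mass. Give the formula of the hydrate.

Mass of anhydrous NaI = 10.08 − 1.954 = 8.126 g
mol H2O = 1.954 / 18.02 = 0.1084
Molar mass of NaI = 149.89 g/mol → mol NaI = 8.126 / 149.89 = 0.05421
n = 0.1084 / 0.05421 = 2.00 ≈ 2 → NaI·2H2O

NaI·2H2O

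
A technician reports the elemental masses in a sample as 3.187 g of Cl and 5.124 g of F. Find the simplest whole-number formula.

ClF3

Cl: 3.187 g ÷ 35.45 g/mol = 0.0899 mol
F: 5.124 g ÷ 19.00 g/mol = 0.2697 mol
Divide by the smallest (0.0899 mol Cl): Cl 1.000, F 3.000
→ ClF3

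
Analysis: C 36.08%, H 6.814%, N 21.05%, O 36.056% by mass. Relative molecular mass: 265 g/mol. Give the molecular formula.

C8H18N4O6

Assume 100 g: 36.08 g C, 6.814 g H, 21.05 g N, 36.056 g O.
C: 36.08 g ÷ 12.01 g/mol = 3.004 mol
H: 6.814 g ÷ 1.008 g/mol = 6.76 mol
N: 21.05 g ÷ 14.01 g/mol = 1.502 mol
O: 36.056 g ÷ 16.00 g/mol = 2.253 mol
Divide by the smallest (1.502 mol N): C 1.999, H 4.499, N 1.000, O 1.500
×2: C 4.00, H 9.00, N 2.00, O 3.00 → C4H9N2O3
Empirical-formula mass = 133.13 g/mol
n = 265 / 133.13 = 1.99 ≈ 2
Molecular formula = (C4H9N2O3)×2 = C8H18N4O6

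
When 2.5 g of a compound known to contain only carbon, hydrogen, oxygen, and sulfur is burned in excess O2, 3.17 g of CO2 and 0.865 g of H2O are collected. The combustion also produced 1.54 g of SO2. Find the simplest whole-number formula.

C3H4O2S

mol C = 3.17 / 44.01 = 0.07203; mass C = 0.07203 × 12.01 = 0.8651 g
mol H = 2 × (0.865 / 18.02) = 0.09600; mass H = 0.09600 × 1.008 = 0.09677 g
mol S = 1.54 / 64.07 = 0.02404; mass S = 0.7708 g
mass O = 2.5 − (1.733) = 0.7673 g → mol O = 0.04796
Divide by the smallest (0.02404 mol S): C 2.997, H 3.994, O 1.995, S 1.000
→ C3H4O2S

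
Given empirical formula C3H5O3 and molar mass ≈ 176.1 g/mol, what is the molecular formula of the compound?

Empirical-formula mass = 89.07 g/mol
n = 176.1 / 89.07 = 1.98 ≈ 2
Molecular formula = (C3H5O3)2 = C6H10O6

C6H10O6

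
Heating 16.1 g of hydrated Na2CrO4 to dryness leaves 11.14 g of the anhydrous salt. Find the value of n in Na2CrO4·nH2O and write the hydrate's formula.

Na2CrO4·4H2O

Mass of water lost = 16.1 − 11.14 = 4.96 g → 4.96 / 18.02 = 0.2752 mol H2O
Molar mass of Na2CrO4 = 161.98 g/mol → mol Na2CrO4 = 11.14 / 161.98 = 0.06877
n = 0.2752 / 0.06877 = 4.00 ≈ 4 → Na2CrO4·4H2O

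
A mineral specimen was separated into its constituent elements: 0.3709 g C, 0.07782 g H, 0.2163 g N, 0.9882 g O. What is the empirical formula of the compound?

C2H5NO4

n(C) = 0.3709/12.01 = 0.03088, n(H) = 0.07782/1.008 = 0.0772, n(N) = 0.2163/14.01 = 0.01544, n(O) = 0.9882/16.00 = 0.06176
Ratios (÷ 0.01544): C 2.000, H 5.000, N 1.000, O 4.000
→ C2H5NO4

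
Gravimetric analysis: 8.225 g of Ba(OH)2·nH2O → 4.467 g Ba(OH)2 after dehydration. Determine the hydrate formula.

Ba(OH)2·8H2O

Mass of water lost = 8.225 − 4.467 = 3.758 g → 3.758 / 18.02 = 0.2085 mol H2O
Molar mass of Ba(OH)2 = 171.35 g/mol → mol Ba(OH)2 = 4.467 / 171.35 = 0.02607
n = 0.2085 / 0.02607 = 8.00 ≈ 8 → Ba(OH)2·8H2O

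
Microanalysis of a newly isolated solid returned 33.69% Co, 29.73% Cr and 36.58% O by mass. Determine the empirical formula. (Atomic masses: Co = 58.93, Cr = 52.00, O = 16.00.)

Assume 100 g: 33.69 g Co, 29.73 g Cr, 36.58 g O.
n(Co) = 33.69/58.93 = 0.5717, n(Cr) = 29.73/52.00 = 0.5717, n(O) = 36.58/16.00 = 2.286
Ratios (÷ 0.5717): Co 1.000, Cr 1.000, O 3.999
Ratio ≈ 1:1:4, so the empirical formula is CoCrO4

CoCrO4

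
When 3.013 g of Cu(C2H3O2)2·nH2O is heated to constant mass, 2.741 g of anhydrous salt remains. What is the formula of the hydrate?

Cu(C2H3O2)2·H2O

Mass of water lost = 3.013 − 2.741 = 0.272 g → 0.272 / 18.02 = 0.01509 mol H2O
Molar mass of Cu(C2H3O2)2 = 181.64 g/mol → mol Cu(C2H3O2)2 = 2.741 / 181.64 = 0.01509
n = 0.01509 / 0.01509 = 1.00 ≈ 1 → Cu(C2H3O2)2·H2O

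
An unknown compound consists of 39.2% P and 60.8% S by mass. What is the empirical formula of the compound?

P2S3

Assume 100 g: 39.2 g P, 60.8 g S.
n(P) = 39.2/30.97 = 1.266, n(S) = 60.8/32.07 = 1.896
Ratios (÷ 1.266): P 1.000, S 1.498
×2: P 2.00, S 3.00 → P2S3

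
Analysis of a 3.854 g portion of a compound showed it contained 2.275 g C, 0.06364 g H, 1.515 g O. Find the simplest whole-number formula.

Moles — C: 2.275 / 12.01 = 0.1894 mol; H: 0.06364 / 1.008 = 0.06313 mol; O: 1.515 / 16.00 = 0.09469 mol
Divide by the smallest (0.06313 mol H): C 3.000, H 1.000, O 1.500
×2: C 6.00, H 2.00, O 3.00 → C6H2O3

C6H2O3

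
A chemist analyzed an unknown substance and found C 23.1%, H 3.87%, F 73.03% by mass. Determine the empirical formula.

Assume 100 g: 23.1 g C, 3.87 g H, 73.03 g F.
n(C) = 23.1/12.01 = 1.923, n(H) = 3.87/1.008 = 3.839, n(F) = 73.03/19.00 = 3.844
Smallest is C at 1.923 mol; normalising gives C 1.000, H 1.996, F 1.998
→ CH2F2

CH2F2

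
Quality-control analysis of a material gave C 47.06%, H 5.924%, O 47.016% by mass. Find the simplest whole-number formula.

C4H6O3

Assume 100 g: 47.06 g C, 5.924 g H, 47.016 g O.
n(C) = 47.06/12.01 = 3.918, n(H) = 5.924/1.008 = 5.877, n(O) = 47.016/16.00 = 2.938
Ratios (÷ 2.938): C 1.333, H 2.000, O 1.000
Scaling by 3: C 4.00, H 6.00, O 3.00 → C4H6O3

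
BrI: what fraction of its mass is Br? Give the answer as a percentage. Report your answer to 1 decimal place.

Molar mass = 1(79.90) + 1(126.90) = 206.800 g/mol
Mass of Br per mole = 1 × 79.90 = 79.900 g
% Br = 79.900 / 206.800 × 100 = 38.6%

38.6%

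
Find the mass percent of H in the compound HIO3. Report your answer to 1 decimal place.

0.6%

Molar mass = 1(1.008) + 1(126.90) + 3(16.00) = 175.908 g/mol
Mass of H per mole = 1 × 1.008 = 1.008 g
% H = 1.008 / 175.908 × 100 = 0.6%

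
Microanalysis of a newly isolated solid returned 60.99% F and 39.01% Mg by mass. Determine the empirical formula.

F2Mg

Assume 100 g: 60.99 g F, 39.01 g Mg.
F: 60.99 g ÷ 19.00 g/mol = 3.21 mol
Mg: 39.01 g ÷ 24.31 g/mol = 1.605 mol
Divide by the smallest (1.605 mol Mg): F 2.000, Mg 1.000
→ F2Mg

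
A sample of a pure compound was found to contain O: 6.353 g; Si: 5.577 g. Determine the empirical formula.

n(O) = 6.353/16.00 = 0.3971, n(Si) = 5.577/28.09 = 0.1985
Divide by the smallest (0.1985 mol Si): O 2.000, Si 1.000
≈ 2:1 → O2Si

O2Si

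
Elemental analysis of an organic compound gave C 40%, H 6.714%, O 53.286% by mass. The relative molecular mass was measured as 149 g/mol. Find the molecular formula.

Assume 100 g: 40 g C, 6.714 g H, 53.286 g O.
Moles — C: 40 / 12.01 = 3.331 mol; H: 6.714 / 1.008 = 6.661 mol; O: 53.286 / 16.00 = 3.33 mol
Divide by the smallest (3.33 mol O): C 1.000, H 2.000, O 1.000
Ratio ≈ 1:2:1, so the empirical formula is CH2O
Empirical-formula mass = 30.03 g/mol
n = 149 / 30.03 = 4.96 ≈ 5
Molecular formula = (CH2O)×5 = C5H10O5

C5H10O5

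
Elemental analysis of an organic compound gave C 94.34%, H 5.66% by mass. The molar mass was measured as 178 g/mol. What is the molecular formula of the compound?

Assume 100 g: 94.34 g C, 5.66 g H.
n(C) = 94.34/12.01 = 7.855, n(H) = 5.66/1.008 = 5.615
Ratios (÷ 5.615): C 1.399, H 1.000
Scaling by 5: C 6.99, H 5.00 → C7H5
Empirical-formula mass = 89.11 g/mol
n = 178 / 89.11 = 2.00 ≈ 2
Molecular formula = (C7H5)×2 = C14H10

C14H10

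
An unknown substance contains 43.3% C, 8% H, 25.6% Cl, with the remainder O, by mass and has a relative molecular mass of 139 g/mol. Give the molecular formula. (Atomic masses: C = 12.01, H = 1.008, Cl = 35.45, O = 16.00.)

C5H11ClO2

Assume 100 g: 43.3 g C, 8 g H, 25.6 g Cl, 23.1 g O.
C: 43.3 g ÷ 12.01 g/mol = 3.605 mol
H: 8 g ÷ 1.008 g/mol = 7.937 mol
Cl: 25.6 g ÷ 35.45 g/mol = 0.7221 mol
O: 23.1 g ÷ 16.00 g/mol = 1.444 mol
Divide by the smallest (0.7221 mol Cl): C 4.993, H 10.990, Cl 1.000, O 1.999
Ratio ≈ 5:11:1:2, so the empirical formula is C5H11ClO2
Empirical-formula mass = 138.59 g/mol
n = 139 / 138.59 = 1.00 ≈ 1
Molecular formula = empirical formula = C5H11ClO2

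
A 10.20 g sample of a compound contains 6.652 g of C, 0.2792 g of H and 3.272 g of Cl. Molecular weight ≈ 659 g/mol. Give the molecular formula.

C: 6.652 g ÷ 12.01 g/mol = 0.5539 mol
H: 0.2792 g ÷ 1.008 g/mol = 0.277 mol
Cl: 3.272 g ÷ 35.45 g/mol = 0.0923 mol
Ratios (÷ 0.0923): C 6.001, H 3.001, Cl 1.000
Ratio ≈ 6:3:1, so the empirical formula is C6H3Cl
Empirical-formula mass = 110.53 g/mol
n = 659 / 110.53 = 5.96 ≈ 6
Molecular formula = (C6H3Cl)×6 = C36H18Cl6

C36H18Cl6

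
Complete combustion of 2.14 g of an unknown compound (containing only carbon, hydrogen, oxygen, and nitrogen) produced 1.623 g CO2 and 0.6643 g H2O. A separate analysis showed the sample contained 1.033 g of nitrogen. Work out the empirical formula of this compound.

mol C = 1.623 / 44.01 = 0.03688; mass C = 0.03688 × 12.01 = 0.4429 g
mol H = 2 × (0.6643 / 18.02) = 0.07373; mass H = 0.07373 × 1.008 = 0.07432 g
mol N = 1.033 / 14.01 = 0.07373
mass O = 2.14 − (1.550) = 0.5898 g → mol O = 0.03686
Smallest is O at 0.03686 mol; normalising gives C 1.000, H 2.000, N 2.000, O 1.000
≈ 1:2:2:1 → CH2N2O

CH2N2O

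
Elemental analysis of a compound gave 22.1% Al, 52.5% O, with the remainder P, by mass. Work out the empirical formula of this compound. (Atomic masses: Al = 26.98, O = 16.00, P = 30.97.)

Assume 100 g: 22.1 g Al, 52.5 g O, 25.4 g P.
n(Al) = 22.1/26.98 = 0.8191, n(O) = 52.5/16.00 = 3.281, n(P) = 25.4/30.97 = 0.8201
Divide by the smallest (0.8191 mol Al): Al 1.000, O 4.006, P 1.001
≈ 1:4:1 → AlO4P

AlO4P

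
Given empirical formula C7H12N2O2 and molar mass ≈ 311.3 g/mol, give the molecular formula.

Empirical-formula mass = 156.19 g/mol
n = 311.3 / 156.19 = 1.99 ≈ 2
Molecular formula = (C7H12N2O2)2 = C14H24N4O4

C14H24N4O4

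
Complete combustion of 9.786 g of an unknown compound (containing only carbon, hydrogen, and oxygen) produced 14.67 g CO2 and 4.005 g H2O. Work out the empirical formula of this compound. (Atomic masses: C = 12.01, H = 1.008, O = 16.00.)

mol C = 14.67 / 44.01 = 0.3333; mass C = 0.3333 × 12.01 = 4.003 g
mol H = 2 × (4.005 / 18.02) = 0.4445; mass H = 0.4445 × 1.008 = 0.4481 g
mass O = 9.786 − (4.451) = 5.335 g → mol O = 0.3334
Divide by the smallest (0.3333 mol C): C 1.000, H 1.334, O 1.000
Scaling by 3: C 3.00, H 4.00, O 3.00 → C3H4O3

C3H4O3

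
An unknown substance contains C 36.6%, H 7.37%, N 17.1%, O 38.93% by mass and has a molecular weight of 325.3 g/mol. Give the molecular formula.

C10H24N4O8

Assume 100 g: 36.6 g C, 7.37 g H, 17.1 g N, 38.93 g O.
C: 36.6 g ÷ 12.01 g/mol = 3.047 mol
H: 7.37 g ÷ 1.008 g/mol = 7.312 mol
N: 17.1 g ÷ 14.01 g/mol = 1.221 mol
O: 38.93 g ÷ 16.00 g/mol = 2.433 mol
Ratios (÷ 1.221): C 2.497, H 5.990, N 1.000, O 1.993
Multiply by 2: C 4.99, H 11.98, N 2.00, O 3.99 → C5H12N2O4
Empirical-formula mass = 164.17 g/mol
n = 325.3 / 164.17 = 1.98 ≈ 2
Molecular formula = (C5H12N2O4)×2 = C10H24N4O8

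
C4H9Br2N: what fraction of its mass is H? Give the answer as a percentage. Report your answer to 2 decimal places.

3.93%

Molar mass = 4(12.01) + 9(1.008) + 2(79.90) + 1(14.01) = 230.922 g/mol
Mass of H per mole = 9 × 1.008 = 9.072 g
% H = 9.072 / 230.922 × 100 = 3.93%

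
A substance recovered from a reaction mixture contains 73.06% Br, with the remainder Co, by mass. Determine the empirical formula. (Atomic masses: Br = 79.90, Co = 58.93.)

Br2Co

Assume 100 g: 73.06 g Br, 26.94 g Co.
Moles — Br: 73.06 / 79.90 = 0.9144 mol; Co: 26.94 / 58.93 = 0.4572 mol
Divide by the smallest (0.4572 mol Co): Br 2.000, Co 1.000
Ratio ≈ 2:1, so the empirical formula is Br2Co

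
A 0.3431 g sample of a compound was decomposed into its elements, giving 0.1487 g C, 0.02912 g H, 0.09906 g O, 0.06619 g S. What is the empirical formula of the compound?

Moles — C: 0.1487 / 12.01 = 0.01238 mol; H: 0.02912 / 1.008 = 0.02889 mol; O: 0.09906 / 16.00 = 0.006191 mol; S: 0.06619 / 32.07 = 0.002064 mol
Divide by the smallest (0.002064 mol S): C 5.999, H 13.997, O 3.000, S 1.000
≈ 6:14:3:1 → C6H14O3S

C6H14O3S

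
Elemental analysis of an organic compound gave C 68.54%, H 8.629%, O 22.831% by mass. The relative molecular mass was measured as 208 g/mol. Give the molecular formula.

C12H18O3

Assume 100 g: 68.54 g C, 8.629 g H, 22.831 g O.
n(C) = 68.54/12.01 = 5.707, n(H) = 8.629/1.008 = 8.561, n(O) = 22.831/16.00 = 1.427
Divide by the smallest (1.427 mol O): C 3.999, H 5.999, O 1.000
≈ 4:6:1 → C4H6O
Empirical-formula mass = 70.09 g/mol
n = 208 / 70.09 = 2.97 ≈ 3
Molecular formula = (C4H6O)×3 = C12H18O3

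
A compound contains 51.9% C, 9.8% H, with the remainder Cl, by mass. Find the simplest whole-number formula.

C4H9Cl

Assume 100 g: 51.9 g C, 9.8 g H, 38.3 g Cl.
n(C) = 51.9/12.01 = 4.321, n(H) = 9.8/1.008 = 9.722, n(Cl) = 38.3/35.45 = 1.08
Smallest is Cl at 1.08 mol; normalising gives C 4.000, H 8.999, Cl 1.000
Ratio ≈ 4:9:1, so the empirical formula is C4H9Cl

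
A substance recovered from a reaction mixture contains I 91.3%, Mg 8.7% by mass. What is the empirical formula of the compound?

Assume 100 g: 91.3 g I, 8.7 g Mg.
I: 91.3 g ÷ 126.90 g/mol = 0.7195 mol
Mg: 8.7 g ÷ 24.31 g/mol = 0.3579 mol
Ratios (÷ 0.3579): I 2.010, Mg 1.000
≈ 2:1 → I2Mg

I2Mg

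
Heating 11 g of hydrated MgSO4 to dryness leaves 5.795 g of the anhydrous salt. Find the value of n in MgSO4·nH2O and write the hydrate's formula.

MgSO4·6H2O

Mass of water lost = 11 − 5.795 = 5.205 g → 5.205 / 18.02 = 0.2888 mol H2O
Molar mass of MgSO4 = 120.38 g/mol → mol MgSO4 = 5.795 / 120.38 = 0.04814
n = 0.2888 / 0.04814 = 6.00 ≈ 6 → MgSO4·6H2O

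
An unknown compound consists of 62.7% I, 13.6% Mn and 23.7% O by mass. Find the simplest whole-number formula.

I2MnO6

Assume 100 g: 62.7 g I, 13.6 g Mn, 23.7 g O.
I: 62.7 g ÷ 126.90 g/mol = 0.4941 mol
Mn: 13.6 g ÷ 54.94 g/mol = 0.2475 mol
O: 23.7 g ÷ 16.00 g/mol = 1.481 mol
Smallest is Mn at 0.2475 mol; normalising gives I 1.996, Mn 1.000, O 5.984
→ I2MnO6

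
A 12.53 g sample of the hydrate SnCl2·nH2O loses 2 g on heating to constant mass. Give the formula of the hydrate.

Mass of anhydrous SnCl2 = 12.53 − 2 = 10.53 g
mol H2O = 2 / 18.02 = 0.111
Molar mass of SnCl2 = 189.61 g/mol → mol SnCl2 = 10.53 / 189.61 = 0.05554
n = 0.111 / 0.05554 = 2.00 ≈ 2 → SnCl2·2H2O

SnCl2·2H2O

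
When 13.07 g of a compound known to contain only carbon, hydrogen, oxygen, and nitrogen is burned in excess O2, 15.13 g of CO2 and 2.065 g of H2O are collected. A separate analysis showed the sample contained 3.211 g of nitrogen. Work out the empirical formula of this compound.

mol C = 15.13 / 44.01 = 0.3438; mass C = 0.3438 × 12.01 = 4.129 g
mol H = 2 × (2.065 / 18.02) = 0.2292; mass H = 0.2292 × 1.008 = 0.2310 g
mol N = 3.211 / 14.01 = 0.2292
mass O = 13.07 − (7.571) = 5.499 g → mol O = 0.3437
Smallest is H at 0.2292 mol; normalising gives C 1.500, H 1.000, N 1.000, O 1.500
Scaling by 2: C 3.00, H 2.00, N 2.00, O 3.00 → C3H2N2O3

C3H2N2O3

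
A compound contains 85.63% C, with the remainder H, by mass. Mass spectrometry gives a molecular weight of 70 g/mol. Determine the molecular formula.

Assume 100 g: 85.63 g C, 14.37 g H.
C: 85.63 g ÷ 12.01 g/mol = 7.13 mol
H: 14.37 g ÷ 1.008 g/mol = 14.26 mol
Smallest is C at 7.13 mol; normalising gives C 1.000, H 1.999
≈ 1:2 → CH2
Empirical-formula mass = 14.03 g/mol
n = 70 / 14.03 = 4.99 ≈ 5
Molecular formula = (CH2)×5 = C5H10

C5H10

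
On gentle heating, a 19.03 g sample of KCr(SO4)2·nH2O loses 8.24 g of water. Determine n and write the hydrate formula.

KCr(SO4)2·12H2O

Mass of anhydrous KCr(SO4)2 = 19.03 − 8.24 = 10.79 g
mol H2O = 8.24 / 18.02 = 0.4573
Molar mass of KCr(SO4)2 = 283.24 g/mol → mol KCr(SO4)2 = 10.79 / 283.24 = 0.03809
n = 0.4573 / 0.03809 = 12.00 ≈ 12 → KCr(SO4)2·12H2O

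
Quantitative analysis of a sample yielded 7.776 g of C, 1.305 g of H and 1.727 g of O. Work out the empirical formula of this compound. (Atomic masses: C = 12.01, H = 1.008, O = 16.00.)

C6H12O

Moles — C: 7.776 / 12.01 = 0.6475 mol; H: 1.305 / 1.008 = 1.295 mol; O: 1.727 / 16.00 = 0.1079 mol
Divide by the smallest (0.1079 mol O): C 5.998, H 11.994, O 1.000
Ratio ≈ 6:12:1, so the empirical formula is C6H12O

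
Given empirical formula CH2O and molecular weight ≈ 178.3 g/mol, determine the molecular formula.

Empirical-formula mass = 30.03 g/mol
n = 178.3 / 30.03 = 5.94 ≈ 6
Molecular formula = (CH2O)6 = C6H12O6

C6H12O6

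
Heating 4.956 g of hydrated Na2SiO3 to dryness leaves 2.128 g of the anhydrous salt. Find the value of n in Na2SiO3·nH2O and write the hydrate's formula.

Na2SiO3·9H2O

Mass of water lost = 4.956 − 2.128 = 2.828 g → 2.828 / 18.02 = 0.1569 mol H2O
Molar mass of Na2SiO3 = 122.07 g/mol → mol Na2SiO3 = 2.128 / 122.07 = 0.01743
n = 0.1569 / 0.01743 = 9.00 ≈ 9 → Na2SiO3·9H2O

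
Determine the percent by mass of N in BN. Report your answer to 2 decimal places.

Molar mass = 1(10.81) + 1(14.01) = 24.820 g/mol
Mass of N per mole = 1 × 14.01 = 14.010 g
% N = 14.010 / 24.820 × 100 = 56.45%

56.45%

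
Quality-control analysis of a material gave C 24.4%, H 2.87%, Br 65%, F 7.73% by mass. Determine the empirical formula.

C5H7Br2F

Assume 100 g: 24.4 g C, 2.87 g H, 65 g Br, 7.73 g F.
n(C) = 24.4/12.01 = 2.032, n(H) = 2.87/1.008 = 2.847, n(Br) = 65/79.90 = 0.8135, n(F) = 7.73/19.00 = 0.4068
Smallest is F at 0.4068 mol; normalising gives C 4.994, H 6.998, Br 2.000, F 1.000
≈ 5:7:2:1 → C5H7Br2F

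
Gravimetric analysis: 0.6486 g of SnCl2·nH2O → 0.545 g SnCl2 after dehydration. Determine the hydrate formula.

SnCl2·2H2O

Mass of water lost = 0.6486 − 0.545 = 0.1036 g → 0.1036 / 18.02 = 0.005749 mol H2O
Molar mass of SnCl2 = 189.61 g/mol → mol SnCl2 = 0.545 / 189.61 = 0.002874
n = 0.005749 / 0.002874 = 2.00 ≈ 2 → SnCl2·2H2O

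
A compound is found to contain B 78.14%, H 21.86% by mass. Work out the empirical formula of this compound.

BH3

Assume 100 g: 78.14 g B, 21.86 g H.
B: 78.14 g ÷ 10.81 g/mol = 7.228 mol
H: 21.86 g ÷ 1.008 g/mol = 21.69 mol
Divide by the smallest (7.228 mol B): B 1.000, H 3.000
Ratio ≈ 1:3, so the empirical formula is BH3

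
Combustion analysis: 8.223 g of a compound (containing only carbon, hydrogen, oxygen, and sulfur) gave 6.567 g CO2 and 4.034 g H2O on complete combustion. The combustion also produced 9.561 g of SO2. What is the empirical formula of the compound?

C2H6OS2

mol C = 6.567 / 44.01 = 0.1492; mass C = 0.1492 × 12.01 = 1.792 g
mol H = 2 × (4.034 / 18.02) = 0.4477; mass H = 0.4477 × 1.008 = 0.4513 g
mol S = 9.561 / 64.07 = 0.1492; mass S = 4.786 g
mass O = 8.223 − (7.029) = 1.194 g → mol O = 0.07462
Divide by the smallest (0.07462 mol O): C 2.000, H 6.000, O 1.000, S 2.000
Ratio ≈ 2:6:1:2, so the empirical formula is C2H6OS2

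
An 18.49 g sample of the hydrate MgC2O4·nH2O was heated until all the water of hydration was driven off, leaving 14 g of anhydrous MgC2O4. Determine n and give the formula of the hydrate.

MgC2O4·2H2O

Mass of water lost = 18.49 − 14 = 4.49 g → 4.49 / 18.02 = 0.2492 mol H2O
Molar mass of MgC2O4 = 112.33 g/mol → mol MgC2O4 = 14 / 112.33 = 0.1246
n = 0.2492 / 0.1246 = 2.00 ≈ 2 → MgC2O4·2H2O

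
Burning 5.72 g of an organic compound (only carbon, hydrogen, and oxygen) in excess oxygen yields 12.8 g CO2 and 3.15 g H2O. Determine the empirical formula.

C5H6O2

mol C = 12.8 / 44.01 = 0.2908; mass C = 0.2908 × 12.01 = 3.493 g
mol H = 2 × (3.15 / 18.02) = 0.3496; mass H = 0.3496 × 1.008 = 0.3524 g
mass O = 5.72 − (3.845) = 1.875 g → mol O = 0.1172
Smallest is O at 0.1172 mol; normalising gives C 2.482, H 2.984, O 1.000
Multiply by 2: C 4.96, H 5.97, O 2.00 → C5H6O2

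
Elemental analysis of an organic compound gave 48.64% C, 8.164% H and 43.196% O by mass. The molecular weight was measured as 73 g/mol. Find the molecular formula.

C3H6O2

Assume 100 g: 48.64 g C, 8.164 g H, 43.196 g O.
C: 48.64 g ÷ 12.01 g/mol = 4.05 mol
H: 8.164 g ÷ 1.008 g/mol = 8.099 mol
O: 43.196 g ÷ 16.00 g/mol = 2.7 mol
Ratios (÷ 2.7): C 1.500, H 3.000, O 1.000
Multiply by 2: C 3.00, H 6.00, O 2.00 → C3H6O2
Empirical-formula mass = 74.08 g/mol
n = 73 / 74.08 = 0.99 ≈ 1
Molecular formula = empirical formula = C3H6O2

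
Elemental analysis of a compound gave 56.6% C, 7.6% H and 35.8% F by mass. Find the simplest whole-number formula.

Assume 100 g: 56.6 g C, 7.6 g H, 35.8 g F.
C: 56.6 g ÷ 12.01 g/mol = 4.713 mol
H: 7.6 g ÷ 1.008 g/mol = 7.54 mol
F: 35.8 g ÷ 19.00 g/mol = 1.884 mol
Divide by the smallest (1.884 mol F): C 2.501, H 4.002, F 1.000
Scaling by 2: C 5.00, H 8.00, F 2.00 → C5H8F2

C5H8F2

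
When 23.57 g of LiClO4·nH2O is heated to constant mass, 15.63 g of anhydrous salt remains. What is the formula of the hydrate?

LiClO4·3H2O

Mass of water lost = 23.57 − 15.63 = 7.94 g → 7.94 / 18.02 = 0.4406 mol H2O
Molar mass of LiClO4 = 106.39 g/mol → mol LiClO4 = 15.63 / 106.39 = 0.1469
n = 0.4406 / 0.1469 = 3.00 ≈ 3 → LiClO4·3H2O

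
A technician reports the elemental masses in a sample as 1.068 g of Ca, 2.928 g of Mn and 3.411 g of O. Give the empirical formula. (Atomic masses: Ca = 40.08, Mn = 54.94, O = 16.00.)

CaMn2O8

Moles — Ca: 1.068 / 40.08 = 0.02665 mol; Mn: 2.928 / 54.94 = 0.05329 mol; O: 3.411 / 16.00 = 0.2132 mol
Ratios (÷ 0.02665): Ca 1.000, Mn 2.000, O 8.001
≈ 1:2:8 → CaMn2O8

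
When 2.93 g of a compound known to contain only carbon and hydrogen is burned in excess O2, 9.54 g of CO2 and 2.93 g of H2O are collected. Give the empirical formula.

C2H3

mol C = 9.54 / 44.01 = 0.2168; mass C = 0.2168 × 12.01 = 2.603 g
mol H = 2 × (2.93 / 18.02) = 0.3252; mass H = 0.3252 × 1.008 = 0.3278 g
Divide by the smallest (0.2168 mol C): C 1.000, H 1.500
Multiply by 2: C 2.00, H 3.00 → C2H3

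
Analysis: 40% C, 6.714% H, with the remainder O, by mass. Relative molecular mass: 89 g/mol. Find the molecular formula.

Assume 100 g: 40 g C, 6.714 g H, 53.286 g O.
n(C) = 40/12.01 = 3.331, n(H) = 6.714/1.008 = 6.661, n(O) = 53.286/16.00 = 3.33
Ratios (÷ 3.33): C 1.000, H 2.000, O 1.000
→ CH2O
Empirical-formula mass = 30.03 g/mol
n = 89 / 30.03 = 2.96 ≈ 3
Molecular formula = (CH2O)×3 = C3H6O3

C3H6O3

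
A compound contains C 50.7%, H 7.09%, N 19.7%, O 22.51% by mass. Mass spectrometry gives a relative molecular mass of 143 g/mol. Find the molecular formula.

Assume 100 g: 50.7 g C, 7.09 g H, 19.7 g N, 22.51 g O.
C: 50.7 g ÷ 12.01 g/mol = 4.221 mol
H: 7.09 g ÷ 1.008 g/mol = 7.034 mol
N: 19.7 g ÷ 14.01 g/mol = 1.406 mol
O: 22.51 g ÷ 16.00 g/mol = 1.407 mol
Smallest is N at 1.406 mol; normalising gives C 3.002, H 5.002, N 1.000, O 1.001
Ratio ≈ 3:5:1:1, so the empirical formula is C3H5NO
Empirical-formula mass = 71.08 g/mol
n = 143 / 71.08 = 2.01 ≈ 2
Molecular formula = (C3H5NO)×2 = C6H10N2O2

C6H10N2O2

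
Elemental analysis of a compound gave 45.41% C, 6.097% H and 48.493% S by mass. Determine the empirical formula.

Assume 100 g: 45.41 g C, 6.097 g H, 48.493 g S.
C: 45.41 g ÷ 12.01 g/mol = 3.781 mol
H: 6.097 g ÷ 1.008 g/mol = 6.049 mol
S: 48.493 g ÷ 32.07 g/mol = 1.512 mol
Ratios (÷ 1.512): C 2.501, H 4.000, S 1.000
Scaling by 2: C 5.00, H 8.00, S 2.00 → C5H8S2

C5H8S2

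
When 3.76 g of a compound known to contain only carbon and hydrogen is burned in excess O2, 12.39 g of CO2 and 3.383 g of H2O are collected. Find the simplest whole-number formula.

mol C = 12.39 / 44.01 = 0.2815; mass C = 0.2815 × 12.01 = 3.381 g
mol H = 2 × (3.383 / 18.02) = 0.3755; mass H = 0.3755 × 1.008 = 0.3785 g
Smallest is C at 0.2815 mol; normalising gives C 1.000, H 1.334
×3: C 3.00, H 4.00 → C3H4

C3H4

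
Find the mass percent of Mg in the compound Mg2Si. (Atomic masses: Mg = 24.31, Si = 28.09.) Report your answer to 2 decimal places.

63.38%

Molar mass = 2(24.31) + 1(28.09) = 76.710 g/mol
Mass of Mg per mole = 2 × 24.31 = 48.620 g
% Mg = 48.620 / 76.710 × 100 = 63.38%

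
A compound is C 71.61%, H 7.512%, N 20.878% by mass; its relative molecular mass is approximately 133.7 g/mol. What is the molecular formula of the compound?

Assume 100 g: 71.61 g C, 7.512 g H, 20.878 g N.
n(C) = 71.61/12.01 = 5.963, n(H) = 7.512/1.008 = 7.452, n(N) = 20.878/14.01 = 1.49
Smallest is N at 1.49 mol; normalising gives C 4.001, H 5.001, N 1.000
Ratio ≈ 4:5:1, so the empirical formula is C4H5N
Empirical-formula mass = 67.09 g/mol
n = 133.7 / 67.09 = 1.99 ≈ 2
Molecular formula = (C4H5N)×2 = C8H10N2

C8H10N2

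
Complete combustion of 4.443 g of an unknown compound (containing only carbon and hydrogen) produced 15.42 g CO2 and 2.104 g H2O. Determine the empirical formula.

C3H2

mol C = 15.42 / 44.01 = 0.3504; mass C = 0.3504 × 12.01 = 4.208 g
mol H = 2 × (2.104 / 18.02) = 0.2335; mass H = 0.2335 × 1.008 = 0.2354 g
Ratios (÷ 0.2335): C 1.500, H 1.000
Scaling by 2: C 3.00, H 2.00 → C3H2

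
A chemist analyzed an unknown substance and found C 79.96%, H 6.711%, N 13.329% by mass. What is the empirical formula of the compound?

Assume 100 g: 79.96 g C, 6.711 g H, 13.329 g N.
C: 79.96 g ÷ 12.01 g/mol = 6.658 mol
H: 6.711 g ÷ 1.008 g/mol = 6.658 mol
N: 13.329 g ÷ 14.01 g/mol = 0.9514 mol
Smallest is N at 0.9514 mol; normalising gives C 6.998, H 6.998, N 1.000
→ C7H7N

C7H7N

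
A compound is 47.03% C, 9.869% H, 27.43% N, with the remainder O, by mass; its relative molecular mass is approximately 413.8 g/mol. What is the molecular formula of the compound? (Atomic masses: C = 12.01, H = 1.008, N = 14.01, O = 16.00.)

Assume 100 g: 47.03 g C, 9.869 g H, 27.43 g N, 15.671 g O.
n(C) = 47.03/12.01 = 3.916, n(H) = 9.869/1.008 = 9.791, n(N) = 27.43/14.01 = 1.958, n(O) = 15.671/16.00 = 0.9794
Smallest is O at 0.9794 mol; normalising gives C 3.998, H 9.996, N 1.999, O 1.000
→ C4H10N2O
Empirical-formula mass = 102.14 g/mol
n = 413.8 / 102.14 = 4.05 ≈ 4
Molecular formula = (C4H10N2O)×4 = C16H40N8O4

C16H40N8O4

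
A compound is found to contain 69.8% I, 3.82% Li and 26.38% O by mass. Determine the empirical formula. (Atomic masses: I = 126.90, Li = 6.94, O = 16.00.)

ILiO3

Assume 100 g: 69.8 g I, 3.82 g Li, 26.38 g O.
Moles — I: 69.8 / 126.90 = 0.55 mol; Li: 3.82 / 6.94 = 0.5504 mol; O: 26.38 / 16.00 = 1.649 mol
Divide by the smallest (0.55 mol I): I 1.000, Li 1.001, O 2.998
Ratio ≈ 1:1:3, so the empirical formula is ILiO3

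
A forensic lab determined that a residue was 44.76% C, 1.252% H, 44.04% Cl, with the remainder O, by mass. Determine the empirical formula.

Assume 100 g: 44.76 g C, 1.252 g H, 44.04 g Cl, 9.948 g O.
n(C) = 44.76/12.01 = 3.727, n(H) = 1.252/1.008 = 1.242, n(Cl) = 44.04/35.45 = 1.242, n(O) = 9.948/16.00 = 0.6218
Smallest is O at 0.6218 mol; normalising gives C 5.994, H 1.998, Cl 1.998, O 1.000
≈ 6:2:2:1 → C6H2Cl2O

C6H2Cl2O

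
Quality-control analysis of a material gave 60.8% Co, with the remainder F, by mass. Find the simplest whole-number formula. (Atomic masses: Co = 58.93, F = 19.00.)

CoF2

Assume 100 g: 60.8 g Co, 39.2 g F.
Moles — Co: 60.8 / 58.93 = 1.032 mol; F: 39.2 / 19.00 = 2.063 mol
Smallest is Co at 1.032 mol; normalising gives Co 1.000, F 2.000
→ CoF2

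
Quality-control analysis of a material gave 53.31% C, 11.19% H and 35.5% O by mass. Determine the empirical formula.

Assume 100 g: 53.31 g C, 11.19 g H, 35.5 g O.
C: 53.31 g ÷ 12.01 g/mol = 4.439 mol
H: 11.19 g ÷ 1.008 g/mol = 11.1 mol
O: 35.5 g ÷ 16.00 g/mol = 2.219 mol
Ratios (÷ 2.219): C 2.001, H 5.003, O 1.000
Ratio ≈ 2:5:1, so the empirical formula is C2H5O

C2H5O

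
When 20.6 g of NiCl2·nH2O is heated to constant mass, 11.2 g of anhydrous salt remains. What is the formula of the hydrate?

NiCl2·6H2O

Mass of water lost = 20.6 − 11.2 = 9.4 g → 9.4 / 18.02 = 0.5216 mol H2O
Molar mass of NiCl2 = 129.59 g/mol → mol NiCl2 = 11.2 / 129.59 = 0.08643
n = 0.5216 / 0.08643 = 6.04 ≈ 6 → NiCl2·6H2O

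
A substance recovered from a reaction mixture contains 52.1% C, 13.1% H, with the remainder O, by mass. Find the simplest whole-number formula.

Assume 100 g: 52.1 g C, 13.1 g H, 34.8 g O.
Moles — C: 52.1 / 12.01 = 4.338 mol; H: 13.1 / 1.008 = 13 mol; O: 34.8 / 16.00 = 2.175 mol
Ratios (÷ 2.175): C 1.995, H 5.975, O 1.000
≈ 2:6:1 → C2H6O

C2H6O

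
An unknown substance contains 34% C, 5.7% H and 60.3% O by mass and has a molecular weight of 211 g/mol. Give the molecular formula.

C6H12O8

Assume 100 g: 34 g C, 5.7 g H, 60.3 g O.
C: 34 g ÷ 12.01 g/mol = 2.831 mol
H: 5.7 g ÷ 1.008 g/mol = 5.655 mol
O: 60.3 g ÷ 16.00 g/mol = 3.769 mol
Divide by the smallest (2.831 mol C): C 1.000, H 1.997, O 1.331
Scaling by 3: C 3.00, H 5.99, O 3.99 → C3H6O4
Empirical-formula mass = 106.08 g/mol
n = 211 / 106.08 = 1.99 ≈ 2
Molecular formula = (C3H6O4)×2 = C6H12O8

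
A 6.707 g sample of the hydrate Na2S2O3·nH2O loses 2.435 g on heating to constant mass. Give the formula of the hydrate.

Na2S2O3·5H2O

Mass of anhydrous Na2S2O3 = 6.707 − 2.435 = 4.272 g
mol H2O = 2.435 / 18.02 = 0.1351
Molar mass of Na2S2O3 = 158.12 g/mol → mol Na2S2O3 = 4.272 / 158.12 = 0.02702
n = 0.1351 / 0.02702 = 5.00 ≈ 5 → Na2S2O3·5H2O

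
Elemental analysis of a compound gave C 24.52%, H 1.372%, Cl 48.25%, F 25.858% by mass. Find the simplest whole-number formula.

Assume 100 g: 24.52 g C, 1.372 g H, 48.25 g Cl, 25.858 g F.
C: 24.52 g ÷ 12.01 g/mol = 2.042 mol
H: 1.372 g ÷ 1.008 g/mol = 1.361 mol
Cl: 48.25 g ÷ 35.45 g/mol = 1.361 mol
F: 25.858 g ÷ 19.00 g/mol = 1.361 mol
Smallest is F at 1.361 mol; normalising gives C 1.500, H 1.000, Cl 1.000, F 1.000
×2: C 3.00, H 2.00, Cl 2.00, F 2.00 → C3H2Cl2F2

C3H2Cl2F2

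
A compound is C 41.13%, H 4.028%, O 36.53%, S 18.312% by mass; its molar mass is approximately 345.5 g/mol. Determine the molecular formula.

Assume 100 g: 41.13 g C, 4.028 g H, 36.53 g O, 18.312 g S.
n(C) = 41.13/12.01 = 3.425, n(H) = 4.028/1.008 = 3.996, n(O) = 36.53/16.00 = 2.283, n(S) = 18.312/32.07 = 0.571
Ratios (÷ 0.571): C 5.998, H 6.998, O 3.998, S 1.000
≈ 6:7:4:1 → C6H7O4S
Empirical-formula mass = 175.19 g/mol
n = 345.5 / 175.19 = 1.97 ≈ 2
Molecular formula = (C6H7O4S)×2 = C12H14O8S2

C12H14O8S2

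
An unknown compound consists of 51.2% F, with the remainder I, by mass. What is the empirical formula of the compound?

Assume 100 g: 51.2 g F, 48.8 g I.
F: 51.2 g ÷ 19.00 g/mol = 2.695 mol
I: 48.8 g ÷ 126.90 g/mol = 0.3846 mol
Ratios (÷ 0.3846): F 7.007, I 1.000
Ratio ≈ 7:1, so the empirical formula is F7I

F7I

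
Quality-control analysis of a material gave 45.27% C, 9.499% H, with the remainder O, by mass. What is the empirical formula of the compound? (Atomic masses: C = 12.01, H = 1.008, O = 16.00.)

C4H10O3

Assume 100 g: 45.27 g C, 9.499 g H, 45.231 g O.
Moles — C: 45.27 / 12.01 = 3.769 mol; H: 9.499 / 1.008 = 9.424 mol; O: 45.231 / 16.00 = 2.827 mol
Ratios (÷ 2.827): C 1.333, H 3.334, O 1.000
×3: C 4.00, H 10.00, O 3.00 → C4H10O3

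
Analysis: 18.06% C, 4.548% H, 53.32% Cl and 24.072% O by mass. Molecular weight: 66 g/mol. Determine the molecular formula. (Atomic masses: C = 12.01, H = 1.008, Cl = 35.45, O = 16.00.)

CH3ClO

Assume 100 g: 18.06 g C, 4.548 g H, 53.32 g Cl, 24.072 g O.
Moles — C: 18.06 / 12.01 = 1.504 mol; H: 4.548 / 1.008 = 4.512 mol; Cl: 53.32 / 35.45 = 1.504 mol; O: 24.072 / 16.00 = 1.504 mol
Ratios (÷ 1.504): C 1.000, H 3.000, Cl 1.000, O 1.001
→ CH3ClO
Empirical-formula mass = 66.48 g/mol
n = 66 / 66.48 = 0.99 ≈ 1
Molecular formula = empirical formula = CH3ClO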